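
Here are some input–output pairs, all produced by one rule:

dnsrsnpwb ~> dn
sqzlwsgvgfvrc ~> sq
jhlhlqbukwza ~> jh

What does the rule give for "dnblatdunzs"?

dn

Rule — keep only the first 2 characters.
So "dnblatdunzs" becomes "dn".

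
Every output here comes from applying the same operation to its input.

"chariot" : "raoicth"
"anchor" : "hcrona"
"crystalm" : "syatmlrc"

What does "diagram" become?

What's happening: move the first 2 characters to the end (rotate left by 2), then swap each adjacent pair of characters (1↔2, 3↔4, ...).
On "diagram": the first step gives "agramdi", and the second then gives "gaardmi".

gaardmi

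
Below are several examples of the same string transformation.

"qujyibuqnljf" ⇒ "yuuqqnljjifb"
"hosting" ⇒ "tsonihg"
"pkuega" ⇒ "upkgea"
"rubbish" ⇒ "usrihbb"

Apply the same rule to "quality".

yutqlia

Rule — sort the characters into reverse alphabetical order.
Doing the same to "quality": "yutqlia".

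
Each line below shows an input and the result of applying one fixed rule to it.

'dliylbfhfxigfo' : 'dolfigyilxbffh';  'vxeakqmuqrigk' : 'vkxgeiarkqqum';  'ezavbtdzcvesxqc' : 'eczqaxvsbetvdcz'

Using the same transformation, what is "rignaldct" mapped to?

rticgdnla

Looking at the pairs, the operation is to take characters alternately from the front and the back (1st, last, 2nd, 2nd-last, ...).
On "rignaldct" that produces "rticgdnla".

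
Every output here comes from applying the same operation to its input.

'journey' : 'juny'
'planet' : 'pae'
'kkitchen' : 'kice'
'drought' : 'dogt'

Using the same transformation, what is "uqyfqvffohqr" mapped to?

uyqfoq

The pattern: keep every other character starting from the first (positions 1st, 3rd, 5th, ...).
Applying that to "uqyfqvffohqr" gives "uyqfoq".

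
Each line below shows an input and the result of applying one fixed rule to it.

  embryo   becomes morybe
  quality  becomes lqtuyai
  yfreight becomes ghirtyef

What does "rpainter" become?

inprrtae

Rule — sort the characters into alphabetical order, then move the first 2 characters to the end (rotate left by 2).
For "rpainter", step one produces "aeinprrt"; step two turns that into "inprrtae".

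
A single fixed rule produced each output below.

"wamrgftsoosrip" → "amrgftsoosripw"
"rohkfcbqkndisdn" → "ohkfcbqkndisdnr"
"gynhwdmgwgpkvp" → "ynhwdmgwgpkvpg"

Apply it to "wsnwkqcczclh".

snwkqcczclhw

What's happening: move the first character to the end.
Doing the same to "wsnwkqcczclh": "snwkqcczclhw".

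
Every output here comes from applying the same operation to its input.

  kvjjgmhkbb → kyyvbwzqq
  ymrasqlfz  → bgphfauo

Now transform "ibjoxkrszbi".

qydmzghoqx

What's happening: delete the first character, then shift every letter 11 places backward in the alphabet (wrapping around).
"ibjoxkrszbi" → "bjoxkrszbi" → "qydmzghoqx".
(Check on "kvjjgmhkbb": → "vjjgmhkbb" → "kyyvbwzqq" ✓)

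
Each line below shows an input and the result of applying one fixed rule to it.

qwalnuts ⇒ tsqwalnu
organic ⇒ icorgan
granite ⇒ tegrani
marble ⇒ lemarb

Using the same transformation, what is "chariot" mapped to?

In each case the input is transformed by: move the last 2 characters to the front (rotate right by 2).
Doing the same to "chariot": "otchari".

otchari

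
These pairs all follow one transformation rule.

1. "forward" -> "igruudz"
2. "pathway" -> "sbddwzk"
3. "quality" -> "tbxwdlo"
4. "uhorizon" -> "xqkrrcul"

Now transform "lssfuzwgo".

The transformation: take characters alternately from the front and the back (1st, last, 2nd, 2nd-last, ...), then shift every letter 3 places forward in the alphabet (wrapping around).
Working it through for "lssfuzwgo": intermediate "losgswfzu", final "orvjvzicx".

orvjvzicx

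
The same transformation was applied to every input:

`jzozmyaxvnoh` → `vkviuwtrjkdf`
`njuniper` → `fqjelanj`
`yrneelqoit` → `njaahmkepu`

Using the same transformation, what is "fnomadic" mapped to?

jkiwzeyb

In each case the input is transformed by: move the first character to the end, then shift every letter 4 places backward in the alphabet (wrapping around).
Working it through for "fnomadic": intermediate "nomadicf", final "jkiwzeyb".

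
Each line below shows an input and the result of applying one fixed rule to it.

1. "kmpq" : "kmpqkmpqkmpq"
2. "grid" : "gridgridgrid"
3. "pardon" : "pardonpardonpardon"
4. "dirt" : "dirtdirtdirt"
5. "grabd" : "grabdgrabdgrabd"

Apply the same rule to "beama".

The pattern: write the whole string 3 times in a row.
For "beama" the result is "beamabeamabeama".

beamabeamabeama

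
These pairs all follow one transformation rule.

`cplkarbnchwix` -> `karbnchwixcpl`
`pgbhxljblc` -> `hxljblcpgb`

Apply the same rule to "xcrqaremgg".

In each case the input is transformed by: move the first 3 characters to the end (rotate left by 3).
On "xcrqaremgg" that produces "qaremggxcr".

qaremggxcr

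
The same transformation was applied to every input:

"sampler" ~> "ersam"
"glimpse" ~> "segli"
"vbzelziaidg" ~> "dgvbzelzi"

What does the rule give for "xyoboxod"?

odxyob

The transformation: move the last 2 characters to the front (rotate right by 2), then delete the last 2 characters.
Starting from "xyoboxod": after the first operation, "odxyobox"; after the second, "odxyob".
(Check on "vbzelziaidg": → "dgvbzelziai" → "dgvbzelzi" ✓)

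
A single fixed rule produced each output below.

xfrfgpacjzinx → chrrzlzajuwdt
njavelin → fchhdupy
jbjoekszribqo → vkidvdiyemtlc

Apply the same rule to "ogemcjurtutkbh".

The rule is to shift every letter 6 places backward in the alphabet (wrapping around), then move the last 3 characters to the front (rotate right by 3).
Starting from "ogemcjurtutkbh": after the first operation, "iaygwdolnonevb"; after the second, "evbiaygwdolnon".

evbiaygwdolnon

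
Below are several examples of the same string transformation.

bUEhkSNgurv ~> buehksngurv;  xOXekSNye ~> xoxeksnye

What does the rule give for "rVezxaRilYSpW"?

The rule is to convert every letter to lowercase.
For "rVezxaRilYSpW" the result is "rvezxarilyspw".

rvezxarilyspw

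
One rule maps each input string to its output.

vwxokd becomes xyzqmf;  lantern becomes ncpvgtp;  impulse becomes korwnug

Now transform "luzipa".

nwbkrc

What's happening: shift every letter 2 places forward in the alphabet (wrapping around).
On "luzipa" that produces "nwbkrc".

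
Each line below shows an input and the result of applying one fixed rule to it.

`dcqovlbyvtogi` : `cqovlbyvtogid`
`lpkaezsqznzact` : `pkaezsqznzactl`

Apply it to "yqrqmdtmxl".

qrqmdtmxly

The pattern: move the first character to the end.
On "yqrqmdtmxl" that produces "qrqmdtmxly".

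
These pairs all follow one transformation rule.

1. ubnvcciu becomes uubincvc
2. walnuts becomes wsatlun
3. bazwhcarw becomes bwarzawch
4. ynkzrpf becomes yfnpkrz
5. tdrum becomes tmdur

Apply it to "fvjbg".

fgvbj

Looking at the pairs, the operation is to take characters alternately from the front and the back (1st, last, 2nd, 2nd-last, ...).
For "fvjbg" the result is "fgvbj".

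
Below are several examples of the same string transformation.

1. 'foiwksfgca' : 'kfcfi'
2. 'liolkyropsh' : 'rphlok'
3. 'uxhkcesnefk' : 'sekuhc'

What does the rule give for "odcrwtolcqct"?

In each case the input is transformed by: keep every other character starting from the first (positions 1st, 3rd, 5th, ...), then move the last 3 characters to the front (rotate right by 3).
On "odcrwtolcqct": the first step gives "ocwocc", and the second then gives "occocw".

occocw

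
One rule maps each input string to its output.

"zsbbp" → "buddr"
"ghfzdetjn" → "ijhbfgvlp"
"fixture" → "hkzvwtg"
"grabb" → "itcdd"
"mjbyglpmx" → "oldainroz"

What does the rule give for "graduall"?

itcfwcnn

In each case the input is transformed by: shift every letter 2 places forward in the alphabet (wrapping around).
Doing the same to "graduall": "itcfwcnn".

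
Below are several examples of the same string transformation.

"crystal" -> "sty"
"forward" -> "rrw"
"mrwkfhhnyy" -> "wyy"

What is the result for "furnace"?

nru

Each output is the input with this applied: sort the characters into alphabetical order, then keep only the last 3 characters.
Applying both steps to "furnace": "acefnru", then "nru".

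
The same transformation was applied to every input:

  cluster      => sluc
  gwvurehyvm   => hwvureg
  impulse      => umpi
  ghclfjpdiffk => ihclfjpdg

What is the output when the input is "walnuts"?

The pattern: delete the last 3 characters, then swap the first and last characters.
Starting from "walnuts": after the first operation, "waln"; after the second, "nalw".

nalw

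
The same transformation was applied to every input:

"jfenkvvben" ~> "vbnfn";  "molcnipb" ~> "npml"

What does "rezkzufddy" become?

Looking at the pairs, the operation is to swap the front and back halves of the string, then keep every other character starting from the first (positions 1st, 3rd, 5th, ...).
"rezkzufddy" → "ufddyrezkz" → "udyek".

udyek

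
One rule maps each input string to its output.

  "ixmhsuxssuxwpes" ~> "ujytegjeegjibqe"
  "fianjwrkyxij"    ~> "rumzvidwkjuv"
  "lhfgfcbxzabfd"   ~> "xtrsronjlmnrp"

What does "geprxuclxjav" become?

The pattern: shift every letter 12 places forward in the alphabet (wrapping around).
Applying that to "geprxuclxjav" gives "sqbdjgoxjvmh".

sqbdjgoxjvmh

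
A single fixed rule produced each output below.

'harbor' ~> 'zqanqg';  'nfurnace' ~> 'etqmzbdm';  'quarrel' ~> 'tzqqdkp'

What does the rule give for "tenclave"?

The rule is to move the first character to the end, then shift every letter 1 place backward in the alphabet (wrapping around).
Applying both steps to "tenclave": "enclavet", then "dmbkzuds".

dmbkzuds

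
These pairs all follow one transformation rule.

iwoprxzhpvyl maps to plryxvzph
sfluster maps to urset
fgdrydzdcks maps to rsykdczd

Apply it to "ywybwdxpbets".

bswtdexbp

What's happening: delete the first 3 characters, then take characters alternately from the front and the back (1st, last, 2nd, 2nd-last, ...).
For "ywybwdxpbets", step one produces "bwdxpbets"; step two turns that into "bswtdexbp".
(Check on "fgdrydzdcks": → "rydzdcks" → "rsykdczd" ✓)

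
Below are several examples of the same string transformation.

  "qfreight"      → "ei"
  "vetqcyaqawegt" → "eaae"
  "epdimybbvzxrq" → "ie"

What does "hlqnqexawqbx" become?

The pattern: move the first character to the end, then keep only the vowels.
Applying both steps to "hlqnqexawqbx": "lqnqexawqbxh", then "ea".
(Check on "vetqcyaqawegt": → "etqcyaqawegtv" → "eaae" ✓)

ea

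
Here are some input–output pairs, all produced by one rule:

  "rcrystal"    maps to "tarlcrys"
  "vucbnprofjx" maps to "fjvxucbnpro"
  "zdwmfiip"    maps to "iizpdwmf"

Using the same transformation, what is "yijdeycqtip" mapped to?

tiypijdeycq

Looking at the pairs, the operation is to swap the first and last characters, then move the last 3 characters to the front (rotate right by 3).
Working it through for "yijdeycqtip": intermediate "pijdeycqtiy", final "tiypijdeycq".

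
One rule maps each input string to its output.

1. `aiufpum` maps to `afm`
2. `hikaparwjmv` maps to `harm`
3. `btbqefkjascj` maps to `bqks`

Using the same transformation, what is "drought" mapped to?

Looking at the pairs, the operation is to keep one character in every 3, starting at position 1 (positions 1st, 4th, 7th, ...).
On "drought" that produces "dut".

dut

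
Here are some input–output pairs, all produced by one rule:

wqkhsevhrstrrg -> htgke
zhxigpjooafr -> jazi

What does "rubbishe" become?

ieb

The pattern: swap the front and back halves of the string, then keep one character in every 3, starting at position 1 (positions 1st, 4th, 7th, ...).
Working it through for "rubbishe": intermediate "isherubb", final "ieb".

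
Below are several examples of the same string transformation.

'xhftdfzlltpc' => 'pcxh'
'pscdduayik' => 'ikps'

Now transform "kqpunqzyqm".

qmkq

The transformation: move the first 2 characters to the end (rotate left by 2), then keep only the last 4 characters.
"kqpunqzyqm" → "qmkq".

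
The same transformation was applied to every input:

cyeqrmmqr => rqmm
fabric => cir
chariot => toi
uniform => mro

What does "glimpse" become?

esp

The transformation: take characters alternately from the front and the back (1st, last, 2nd, 2nd-last, ...), then keep every other character starting from the second (positions 2nd, 4th, 6th, ...).
Starting from "glimpse": after the first operation, "gelsipm"; after the second, "esp".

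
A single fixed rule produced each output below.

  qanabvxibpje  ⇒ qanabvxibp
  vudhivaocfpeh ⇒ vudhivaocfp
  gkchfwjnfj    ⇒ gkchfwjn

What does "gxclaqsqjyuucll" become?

gxclaqsqjyuuc

The rule is to delete the last 2 characters.
So "gxclaqsqjyuucll" becomes "gxclaqsqjyuuc".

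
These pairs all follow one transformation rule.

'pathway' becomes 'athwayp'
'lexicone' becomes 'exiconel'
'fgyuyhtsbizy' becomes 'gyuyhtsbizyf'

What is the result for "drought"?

Each output is the input with this applied: move the first character to the end.
"drought" → "roughtd".

roughtd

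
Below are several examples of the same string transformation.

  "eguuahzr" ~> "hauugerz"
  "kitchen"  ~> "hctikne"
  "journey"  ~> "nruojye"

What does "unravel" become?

The transformation: move the last 2 characters to the front (rotate right by 2), then reverse the string.
On "unravel": the first step gives "elunrav", and the second then gives "varnule".

varnule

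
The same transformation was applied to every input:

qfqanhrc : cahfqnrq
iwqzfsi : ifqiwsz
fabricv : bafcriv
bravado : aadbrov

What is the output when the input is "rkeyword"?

edokrryw

The transformation: sort the characters into alphabetical order, then swap each adjacent pair of characters (1↔2, 3↔4, ...).
Working it through for "rkeyword": intermediate "dekorrwy", final "edokrryw".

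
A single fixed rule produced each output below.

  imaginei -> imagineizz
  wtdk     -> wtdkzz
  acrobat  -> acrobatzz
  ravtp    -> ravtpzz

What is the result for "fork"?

forkzz

In each case the input is transformed by: append "zz".
On "fork" that produces "forkzz".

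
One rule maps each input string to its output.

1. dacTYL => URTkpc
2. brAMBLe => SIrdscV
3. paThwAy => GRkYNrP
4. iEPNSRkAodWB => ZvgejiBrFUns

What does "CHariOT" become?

tyRIZfk

The rule is to flip the case of every letter, then shift every letter 9 places backward in the alphabet (wrapping around).
For "CHariOT", step one produces "chARIot"; step two turns that into "tyRIZfk".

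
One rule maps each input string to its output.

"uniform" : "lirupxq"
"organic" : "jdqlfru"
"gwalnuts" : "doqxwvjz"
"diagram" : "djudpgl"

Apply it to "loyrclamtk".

The pattern: shift every letter 3 places forward in the alphabet (wrapping around), then move the first 2 characters to the end (rotate left by 2).
Doing the same to "loyrclamtk": "bufodpwnor".

bufodpwnor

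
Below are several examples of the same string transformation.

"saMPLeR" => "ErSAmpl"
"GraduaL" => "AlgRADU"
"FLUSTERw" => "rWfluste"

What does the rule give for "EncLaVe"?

vEeNClA

The pattern: flip the case of every letter, then move the last 2 characters to the front (rotate right by 2).
Starting from "EncLaVe": after the first operation, "eNClAvE"; after the second, "vEeNClA".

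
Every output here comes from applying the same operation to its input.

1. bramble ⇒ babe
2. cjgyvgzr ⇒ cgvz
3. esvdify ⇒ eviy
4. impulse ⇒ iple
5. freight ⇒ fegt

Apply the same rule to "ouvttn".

ovt

The rule is to keep every other character starting from the first (positions 1st, 3rd, 5th, ...).
For "ouvttn" the result is "ovt".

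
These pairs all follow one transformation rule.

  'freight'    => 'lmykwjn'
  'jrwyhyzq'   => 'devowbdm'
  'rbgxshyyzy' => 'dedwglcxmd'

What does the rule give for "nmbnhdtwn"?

ybssrgsmi

What's happening: shift every letter 5 places forward in the alphabet (wrapping around), then move the last 3 characters to the front (rotate right by 3).
Starting from "nmbnhdtwn": after the first operation, "srgsmiybs"; after the second, "ybssrgsmi".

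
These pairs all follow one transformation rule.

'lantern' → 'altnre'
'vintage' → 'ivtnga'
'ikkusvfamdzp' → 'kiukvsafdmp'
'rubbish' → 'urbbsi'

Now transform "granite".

Rule — swap each adjacent pair of characters (1↔2, 3↔4, ...), then delete the last character.
Starting from "granite": after the first operation, "rgnatie"; after the second, "rgnati".

rgnati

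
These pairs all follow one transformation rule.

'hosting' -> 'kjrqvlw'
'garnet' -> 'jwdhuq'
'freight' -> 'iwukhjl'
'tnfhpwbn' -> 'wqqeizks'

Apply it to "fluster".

iuohxwv

Rule — take characters alternately from the front and the back (1st, last, 2nd, 2nd-last, ...), then shift every letter 3 places forward in the alphabet (wrapping around).
Applying that to "fluster" gives "iuohxwv".
(Check on "garnet": → "gtaern" → "jwdhuq" ✓)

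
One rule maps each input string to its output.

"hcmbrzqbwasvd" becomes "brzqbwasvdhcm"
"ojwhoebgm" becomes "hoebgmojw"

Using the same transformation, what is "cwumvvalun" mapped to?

The rule is to move the first 3 characters to the end (rotate left by 3).
Applying that to "cwumvvalun" gives "mvvaluncwu".

mvvaluncwu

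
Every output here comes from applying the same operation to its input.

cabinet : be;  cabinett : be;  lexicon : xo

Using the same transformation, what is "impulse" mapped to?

ps

What's happening: keep one character in every 3, starting at position 3 (positions 3rd, 6th, 9th, ...).
On "impulse" that produces "ps".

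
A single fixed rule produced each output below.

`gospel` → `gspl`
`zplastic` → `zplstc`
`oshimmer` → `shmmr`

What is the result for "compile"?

cmpl

The pattern: remove every vowel.
On "compile" that produces "cmpl".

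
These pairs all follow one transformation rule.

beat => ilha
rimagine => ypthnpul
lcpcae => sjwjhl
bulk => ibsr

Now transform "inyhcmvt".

In each case the input is transformed by: shift every letter 7 places forward in the alphabet (wrapping around).
On "inyhcmvt" that produces "pufojtca".

pufojtca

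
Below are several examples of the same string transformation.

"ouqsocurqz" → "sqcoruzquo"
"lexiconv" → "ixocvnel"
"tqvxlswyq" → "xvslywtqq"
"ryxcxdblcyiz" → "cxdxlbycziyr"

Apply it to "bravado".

vadabor

Each output is the input with this applied: move the first 2 characters to the end (rotate left by 2), then swap each adjacent pair of characters (1↔2, 3↔4, ...).
Starting from "bravado": after the first operation, "avadobr"; after the second, "vadabor".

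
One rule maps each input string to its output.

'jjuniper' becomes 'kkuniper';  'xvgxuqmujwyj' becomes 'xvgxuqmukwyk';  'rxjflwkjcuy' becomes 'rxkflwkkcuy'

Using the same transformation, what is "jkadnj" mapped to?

Rule — replace every "j" with "k".
Doing the same to "jkadnj": "kkadnk".

kkadnk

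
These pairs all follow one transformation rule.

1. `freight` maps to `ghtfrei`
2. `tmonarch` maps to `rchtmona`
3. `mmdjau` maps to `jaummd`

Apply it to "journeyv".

The pattern: move the last 3 characters to the front (rotate right by 3).
Doing the same to "journeyv": "eyvjourn".

eyvjourn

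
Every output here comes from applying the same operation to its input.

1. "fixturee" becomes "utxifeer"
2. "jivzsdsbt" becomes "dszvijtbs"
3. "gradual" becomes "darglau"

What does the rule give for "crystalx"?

The pattern: reverse the string, then move the first 3 characters to the end (rotate left by 3).
Starting from "crystalx": after the first operation, "xlatsyrc"; after the second, "tsyrcxla".
(Check on "fixturee": → "eerutxif" → "utxifeer" ✓)

tsyrcxla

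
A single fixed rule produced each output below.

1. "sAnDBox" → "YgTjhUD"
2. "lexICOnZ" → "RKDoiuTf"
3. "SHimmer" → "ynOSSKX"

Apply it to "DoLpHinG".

The transformation: flip the case of every letter, then shift every letter 6 places forward in the alphabet (wrapping around).
For "DoLpHinG", step one produces "dOlPhINg"; step two turns that into "jUrVnOTm".

jUrVnOTm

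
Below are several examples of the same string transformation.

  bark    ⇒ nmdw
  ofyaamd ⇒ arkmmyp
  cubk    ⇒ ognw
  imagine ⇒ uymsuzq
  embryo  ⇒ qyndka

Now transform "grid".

sdup

The pattern: shift every letter 12 places forward in the alphabet (wrapping around).
On "grid" that produces "sdup".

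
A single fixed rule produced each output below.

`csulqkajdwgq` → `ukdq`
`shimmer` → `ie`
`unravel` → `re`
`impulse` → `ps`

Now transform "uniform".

ir

Looking at the pairs, the operation is to keep one character in every 3, starting at position 3 (positions 3rd, 6th, 9th, ...).
On "uniform" that produces "ir".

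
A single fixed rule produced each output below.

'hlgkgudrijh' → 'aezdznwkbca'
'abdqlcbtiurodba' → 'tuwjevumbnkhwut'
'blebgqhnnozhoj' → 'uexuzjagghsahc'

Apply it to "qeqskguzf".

Rule — shift every letter 7 places backward in the alphabet (wrapping around).
Applying that to "qeqskguzf" gives "jxjldznsy".

jxjldznsy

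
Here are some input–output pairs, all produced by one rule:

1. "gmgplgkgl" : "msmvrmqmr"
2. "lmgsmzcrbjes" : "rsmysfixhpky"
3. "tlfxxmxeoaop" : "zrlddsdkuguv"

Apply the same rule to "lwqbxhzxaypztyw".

Each output is the input with this applied: shift every letter 6 places forward in the alphabet (wrapping around).
Doing the same to "lwqbxhzxaypztyw": "rcwhdnfdgevfzec".

rcwhdnfdgevfzec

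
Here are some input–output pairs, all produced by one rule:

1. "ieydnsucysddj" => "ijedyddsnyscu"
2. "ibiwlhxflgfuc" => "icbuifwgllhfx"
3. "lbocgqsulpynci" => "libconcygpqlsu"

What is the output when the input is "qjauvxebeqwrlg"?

qgjlaruwvqxeeb

What's happening: take characters alternately from the front and the back (1st, last, 2nd, 2nd-last, ...).
So "qjauvxebeqwrlg" becomes "qgjlaruwvqxeeb".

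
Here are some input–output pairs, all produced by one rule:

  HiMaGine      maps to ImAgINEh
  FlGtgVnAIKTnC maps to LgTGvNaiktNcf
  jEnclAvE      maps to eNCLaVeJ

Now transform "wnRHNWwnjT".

NrhnwWNJtW

What's happening: move the first character to the end, then flip the case of every letter.
Starting from "wnRHNWwnjT": after the first operation, "nRHNWwnjTw"; after the second, "NrhnwWNJtW".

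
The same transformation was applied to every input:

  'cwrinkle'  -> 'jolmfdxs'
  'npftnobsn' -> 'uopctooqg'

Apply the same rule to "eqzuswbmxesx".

vtxcnyftyfra

Each output is the input with this applied: shift every letter 1 place forward in the alphabet (wrapping around), then move the first 3 characters to the end (rotate left by 3).
On "eqzuswbmxesx": the first step gives "fravtxcnyfty", and the second then gives "vtxcnyftyfra".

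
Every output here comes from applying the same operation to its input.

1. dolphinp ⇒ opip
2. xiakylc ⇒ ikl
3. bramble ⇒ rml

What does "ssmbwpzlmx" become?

The transformation: keep every other character starting from the second (positions 2nd, 4th, 6th, ...).
So "ssmbwpzlmx" becomes "sbplx".

sbplx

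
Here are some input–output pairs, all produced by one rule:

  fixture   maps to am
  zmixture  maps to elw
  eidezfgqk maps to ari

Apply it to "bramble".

jt

Rule — keep one character in every 3, starting at position 2 (positions 2nd, 5th, 8th, ...), then shift every letter 8 places backward in the alphabet (wrapping around).
Doing the same to "bramble": "jt".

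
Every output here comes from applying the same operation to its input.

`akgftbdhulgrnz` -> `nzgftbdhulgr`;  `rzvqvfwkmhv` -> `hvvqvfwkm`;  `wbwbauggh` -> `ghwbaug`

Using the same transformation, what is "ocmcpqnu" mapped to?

numcpq

The transformation: delete the first 2 characters, then move the last 2 characters to the front (rotate right by 2).
On "ocmcpqnu" that produces "numcpq".
(Check on "rzvqvfwkmhv": → "vqvfwkmhv" → "hvvqvfwkm" ✓)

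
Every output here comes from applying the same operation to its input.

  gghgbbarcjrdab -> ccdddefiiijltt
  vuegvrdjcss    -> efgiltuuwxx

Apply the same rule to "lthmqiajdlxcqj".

cefjkllnnossvz

The transformation: sort the characters into alphabetical order, then shift every letter 2 places forward in the alphabet (wrapping around).
"lthmqiajdlxcqj" → "acdhijjllmqqtx" → "cefjkllnnossvz".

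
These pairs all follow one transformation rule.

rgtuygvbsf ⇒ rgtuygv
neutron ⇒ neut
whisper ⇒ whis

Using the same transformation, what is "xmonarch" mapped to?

Rule — delete the last 3 characters.
On "xmonarch" that produces "xmona".

xmona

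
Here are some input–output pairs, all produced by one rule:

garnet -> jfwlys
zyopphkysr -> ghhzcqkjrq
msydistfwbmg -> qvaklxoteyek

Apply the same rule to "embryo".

tjqgwe

The transformation: shift every letter 8 places backward in the alphabet (wrapping around), then move the first 2 characters to the end (rotate left by 2).
Starting from "embryo": after the first operation, "wetjqg"; after the second, "tjqgwe".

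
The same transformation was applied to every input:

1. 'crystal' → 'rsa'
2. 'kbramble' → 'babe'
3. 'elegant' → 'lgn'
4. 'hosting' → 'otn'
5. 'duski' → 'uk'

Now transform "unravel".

Looking at the pairs, the operation is to keep every other character starting from the second (positions 2nd, 4th, 6th, ...).
On "unravel" that produces "nae".

nae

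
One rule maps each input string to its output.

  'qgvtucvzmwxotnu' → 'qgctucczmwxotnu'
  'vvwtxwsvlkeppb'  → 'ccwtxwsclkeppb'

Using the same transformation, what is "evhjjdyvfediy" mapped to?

Looking at the pairs, the operation is to replace every "v" with "c".
So "evhjjdyvfediy" becomes "echjjdycfediy".

echjjdycfediy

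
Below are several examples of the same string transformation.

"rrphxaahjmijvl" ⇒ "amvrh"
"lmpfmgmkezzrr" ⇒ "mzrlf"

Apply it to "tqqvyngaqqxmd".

Rule — keep one character in every 3, starting at position 1 (positions 1st, 4th, 7th, ...), then move the last 3 characters to the front (rotate right by 3).
Starting from "tqqvyngaqqxmd": after the first operation, "tvgqd"; after the second, "gqdtv".

gqdtv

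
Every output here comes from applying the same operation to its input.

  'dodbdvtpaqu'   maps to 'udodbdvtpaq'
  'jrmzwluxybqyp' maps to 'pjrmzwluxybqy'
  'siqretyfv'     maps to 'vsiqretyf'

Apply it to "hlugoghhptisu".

uhlugoghhptis

The transformation: move the last character to the front.
On "hlugoghhptisu" that produces "uhlugoghhptis".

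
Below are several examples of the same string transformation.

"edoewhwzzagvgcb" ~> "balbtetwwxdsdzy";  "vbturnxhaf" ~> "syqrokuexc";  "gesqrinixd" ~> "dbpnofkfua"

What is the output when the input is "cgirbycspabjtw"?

The rule is to shift every letter 3 places backward in the alphabet (wrapping around).
Doing the same to "cgirbycspabjtw": "zdfoyvzpmxygqt".

zdfoyvzpmxygqt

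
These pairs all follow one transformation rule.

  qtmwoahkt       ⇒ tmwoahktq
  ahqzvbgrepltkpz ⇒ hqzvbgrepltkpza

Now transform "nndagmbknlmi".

ndagmbknlmin

Rule — move the first character to the end.
On "nndagmbknlmi" that produces "ndagmbknlmin".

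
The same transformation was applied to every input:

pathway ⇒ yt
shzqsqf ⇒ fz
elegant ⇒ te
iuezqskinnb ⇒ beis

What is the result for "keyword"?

dy

The pattern: take characters alternately from the front and the back (1st, last, 2nd, 2nd-last, ...), then keep one character in every 3, starting at position 2 (positions 2nd, 5th, 8th, ...).
On "keyword" that produces "dy".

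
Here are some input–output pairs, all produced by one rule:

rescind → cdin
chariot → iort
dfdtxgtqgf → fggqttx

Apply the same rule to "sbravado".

The rule is to delete the first 3 characters, then sort the characters into alphabetical order.
Applying both steps to "sbravado": "avado", then "aadov".

aadov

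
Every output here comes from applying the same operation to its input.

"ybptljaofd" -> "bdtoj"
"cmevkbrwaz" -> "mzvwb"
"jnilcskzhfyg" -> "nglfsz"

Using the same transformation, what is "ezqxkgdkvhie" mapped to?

The transformation: keep every other character starting from the second (positions 2nd, 4th, 6th, ...), then take characters alternately from the front and the back (1st, last, 2nd, 2nd-last, ...).
Starting from "ezqxkgdkvhie": after the first operation, "zxgkhe"; after the second, "zexhgk".

zexhgk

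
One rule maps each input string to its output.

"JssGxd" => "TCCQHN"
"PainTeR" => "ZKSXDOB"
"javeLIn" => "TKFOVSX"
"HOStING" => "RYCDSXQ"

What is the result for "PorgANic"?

The rule is to shift every letter 10 places forward in the alphabet (wrapping around), then convert every letter to uppercase.
On "PorgANic": the first step gives "ZybqKXsm", and the second then gives "ZYBQKXSM".

ZYBQKXSM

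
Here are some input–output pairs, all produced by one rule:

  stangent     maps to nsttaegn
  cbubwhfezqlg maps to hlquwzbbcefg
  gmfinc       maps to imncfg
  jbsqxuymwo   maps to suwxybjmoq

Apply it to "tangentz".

In each case the input is transformed by: sort the characters into alphabetical order, then swap the front and back halves of the string.
Starting from "tangentz": after the first operation, "aegnnttz"; after the second, "nttzaegn".

nttzaegn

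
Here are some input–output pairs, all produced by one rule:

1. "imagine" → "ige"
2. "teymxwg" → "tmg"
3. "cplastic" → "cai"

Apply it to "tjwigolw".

til

The rule is to keep one character in every 3, starting at position 1 (positions 1st, 4th, 7th, ...).
Applying that to "tjwigolw" gives "til".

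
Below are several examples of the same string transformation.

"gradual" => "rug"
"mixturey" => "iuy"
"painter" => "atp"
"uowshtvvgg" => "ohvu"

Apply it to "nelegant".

egt

In each case the input is transformed by: move the first character to the end, then keep one character in every 3, starting at position 1 (positions 1st, 4th, 7th, ...).
For "nelegant", step one produces "elegantn"; step two turns that into "egt".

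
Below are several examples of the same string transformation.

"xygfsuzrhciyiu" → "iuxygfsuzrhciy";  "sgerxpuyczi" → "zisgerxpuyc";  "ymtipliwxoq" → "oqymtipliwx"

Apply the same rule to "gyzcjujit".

Looking at the pairs, the operation is to move the last 2 characters to the front (rotate right by 2).
So "gyzcjujit" becomes "itgyzcjuj".

itgyzcjuj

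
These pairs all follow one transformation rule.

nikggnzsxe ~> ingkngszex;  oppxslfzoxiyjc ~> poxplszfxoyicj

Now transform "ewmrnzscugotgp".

What's happening: swap each adjacent pair of characters (1↔2, 3↔4, ...).
"ewmrnzscugotgp" → "wermzncsgutopg".

wermzncsgutopg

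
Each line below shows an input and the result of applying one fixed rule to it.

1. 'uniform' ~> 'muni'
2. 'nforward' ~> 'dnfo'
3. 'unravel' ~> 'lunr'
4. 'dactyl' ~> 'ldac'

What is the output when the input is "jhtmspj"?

jjht

What's happening: move the last character to the front, then keep only the first 4 characters.
So "jhtmspj" becomes "jjht".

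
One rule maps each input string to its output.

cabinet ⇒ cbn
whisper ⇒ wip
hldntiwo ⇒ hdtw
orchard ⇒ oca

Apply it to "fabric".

fbi

The rule is to move the last character to the front, then keep every other character starting from the second (positions 2nd, 4th, 6th, ...).
"fabric" → "cfabri" → "fbi".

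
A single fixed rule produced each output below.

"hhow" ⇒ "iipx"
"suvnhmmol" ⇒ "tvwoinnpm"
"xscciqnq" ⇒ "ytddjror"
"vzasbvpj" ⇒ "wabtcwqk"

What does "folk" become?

gpml

The transformation: shift every letter 1 place forward in the alphabet (wrapping around).
For "folk" the result is "gpml".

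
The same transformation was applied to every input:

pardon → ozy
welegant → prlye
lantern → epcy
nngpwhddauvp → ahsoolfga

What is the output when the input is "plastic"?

Looking at the pairs, the operation is to delete the first 3 characters, then shift every letter 11 places forward in the alphabet (wrapping around).
Working it through for "plastic": intermediate "stic", final "detn".

detn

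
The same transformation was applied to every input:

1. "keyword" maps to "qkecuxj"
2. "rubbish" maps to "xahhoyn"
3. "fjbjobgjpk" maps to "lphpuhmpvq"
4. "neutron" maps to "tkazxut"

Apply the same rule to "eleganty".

The pattern: shift every letter 6 places forward in the alphabet (wrapping around).
On "eleganty" that produces "krkmgtze".

krkmgtze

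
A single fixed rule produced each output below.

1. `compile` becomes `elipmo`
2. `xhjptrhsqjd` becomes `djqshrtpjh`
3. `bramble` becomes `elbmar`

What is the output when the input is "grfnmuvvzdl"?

Each output is the input with this applied: reverse the string, then delete the last character.
For "grfnmuvvzdl", step one produces "ldzvvumnfrg"; step two turns that into "ldzvvumnfr".

ldzvvumnfr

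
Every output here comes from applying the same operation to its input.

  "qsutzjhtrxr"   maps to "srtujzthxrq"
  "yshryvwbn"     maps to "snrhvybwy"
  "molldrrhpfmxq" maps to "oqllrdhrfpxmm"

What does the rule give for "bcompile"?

Rule — swap the first and last characters, then swap each adjacent pair of characters (1↔2, 3↔4, ...).
For "bcompile", step one produces "ecompilb"; step two turns that into "cemoipbl".

cemoipbl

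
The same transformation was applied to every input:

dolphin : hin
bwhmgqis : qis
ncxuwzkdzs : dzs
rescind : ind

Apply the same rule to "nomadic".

dic

The pattern: keep only the last 3 characters.
Applying that to "nomadic" gives "dic".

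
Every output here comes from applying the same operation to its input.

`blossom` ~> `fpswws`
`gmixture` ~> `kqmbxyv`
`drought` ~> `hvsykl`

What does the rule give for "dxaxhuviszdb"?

hbeblyzmwdh

What's happening: delete the last character, then shift every letter 4 places forward in the alphabet (wrapping around).
For "dxaxhuviszdb", step one produces "dxaxhuviszd"; step two turns that into "hbeblyzmwdh".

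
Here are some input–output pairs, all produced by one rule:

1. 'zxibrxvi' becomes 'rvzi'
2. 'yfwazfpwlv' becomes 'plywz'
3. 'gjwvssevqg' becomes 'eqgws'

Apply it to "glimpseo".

pegi

Each output is the input with this applied: keep every other character starting from the first (positions 1st, 3rd, 5th, ...), then move the last 2 characters to the front (rotate right by 2).
Starting from "glimpseo": after the first operation, "gipe"; after the second, "pegi".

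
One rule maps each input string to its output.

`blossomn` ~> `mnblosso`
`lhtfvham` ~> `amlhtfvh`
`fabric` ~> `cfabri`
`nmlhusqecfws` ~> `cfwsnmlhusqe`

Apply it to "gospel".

Each output is the input with this applied: move the first 2 characters to the end (rotate left by 2), then swap the front and back halves of the string.
For "gospel", step one produces "spelgo"; step two turns that into "lgospe".
(Check on "nmlhusqecfws": → "lhusqecfwsnm" → "cfwsnmlhusqe" ✓)

lgospe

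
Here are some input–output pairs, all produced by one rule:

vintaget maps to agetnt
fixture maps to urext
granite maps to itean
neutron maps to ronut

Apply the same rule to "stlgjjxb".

Each output is the input with this applied: delete the first 2 characters, then move the first 2 characters to the end (rotate left by 2).
For "stlgjjxb" the result is "jjxblg".
(Check on "granite": → "anite" → "itean" ✓)

jjxblg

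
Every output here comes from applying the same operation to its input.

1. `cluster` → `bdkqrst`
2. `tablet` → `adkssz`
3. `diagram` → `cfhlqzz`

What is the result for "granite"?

In each case the input is transformed by: shift every letter 1 place backward in the alphabet (wrapping around), then sort the characters into alphabetical order.
On "granite": the first step gives "fqzmhsd", and the second then gives "dfhmqsz".

dfhmqsz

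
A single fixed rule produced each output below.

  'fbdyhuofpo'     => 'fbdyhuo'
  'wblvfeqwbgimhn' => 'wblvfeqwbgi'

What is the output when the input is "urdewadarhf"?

The pattern: delete the last 3 characters.
"urdewadarhf" → "urdewada".

urdewada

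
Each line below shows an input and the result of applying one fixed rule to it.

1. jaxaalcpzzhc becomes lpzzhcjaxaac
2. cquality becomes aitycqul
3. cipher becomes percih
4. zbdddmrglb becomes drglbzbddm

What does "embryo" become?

The pattern: swap the front and back halves of the string, then swap the first and last characters.
"embryo" → "byoemr".

byoemr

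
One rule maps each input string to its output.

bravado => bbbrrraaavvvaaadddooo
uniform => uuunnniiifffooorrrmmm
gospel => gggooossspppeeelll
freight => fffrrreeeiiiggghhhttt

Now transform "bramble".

bbbrrraaammmbbbllleee

The transformation: repeat every character 3 times.
"bramble" → "bbbrrraaammmbbbllleee".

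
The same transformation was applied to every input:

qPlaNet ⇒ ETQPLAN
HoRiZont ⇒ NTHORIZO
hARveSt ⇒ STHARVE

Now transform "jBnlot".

Looking at the pairs, the operation is to move the last 2 characters to the front (rotate right by 2), then convert every letter to uppercase.
For "jBnlot", step one produces "otjBnl"; step two turns that into "OTJBNL".

OTJBNL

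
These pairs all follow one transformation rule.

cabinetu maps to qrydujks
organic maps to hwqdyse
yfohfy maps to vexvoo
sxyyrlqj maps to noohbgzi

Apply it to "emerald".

In each case the input is transformed by: shift every letter 10 places backward in the alphabet (wrapping around), then move the first character to the end.
Applying both steps to "emerald": "ucuhqbt", then "cuhqbtu".

cuhqbtu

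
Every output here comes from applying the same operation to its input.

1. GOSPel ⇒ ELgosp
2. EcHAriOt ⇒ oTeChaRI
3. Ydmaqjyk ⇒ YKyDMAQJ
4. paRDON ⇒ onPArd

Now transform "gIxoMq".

The transformation: flip the case of every letter, then move the last 2 characters to the front (rotate right by 2).
On "gIxoMq": the first step gives "GiXOmQ", and the second then gives "mQGiXO".

mQGiXO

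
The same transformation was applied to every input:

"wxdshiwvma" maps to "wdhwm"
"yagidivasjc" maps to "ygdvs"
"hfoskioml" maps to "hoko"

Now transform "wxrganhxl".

Rule — swap each adjacent pair of characters (1↔2, 3↔4, ...), then keep every other character starting from the second (positions 2nd, 4th, 6th, ...).
Starting from "wxrganhxl": after the first operation, "xwgrnaxhl"; after the second, "wrah".

wrah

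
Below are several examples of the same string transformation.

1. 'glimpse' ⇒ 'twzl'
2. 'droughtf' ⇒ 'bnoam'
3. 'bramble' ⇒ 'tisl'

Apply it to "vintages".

Looking at the pairs, the operation is to shift every letter 7 places forward in the alphabet (wrapping around), then delete the first 3 characters.
Applying both steps to "vintages": "cpuahnlz", then "ahnlz".

ahnlz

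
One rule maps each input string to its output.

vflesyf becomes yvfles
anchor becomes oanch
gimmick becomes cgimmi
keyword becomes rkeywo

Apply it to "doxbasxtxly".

ldoxbasxtx

The transformation: delete the last character, then move the last character to the front.
Starting from "doxbasxtxly": after the first operation, "doxbasxtxl"; after the second, "ldoxbasxtx".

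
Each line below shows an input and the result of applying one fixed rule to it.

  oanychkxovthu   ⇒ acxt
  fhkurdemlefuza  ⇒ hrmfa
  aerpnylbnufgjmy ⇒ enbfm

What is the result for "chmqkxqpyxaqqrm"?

hkpar

The pattern: keep one character in every 3, starting at position 2 (positions 2nd, 5th, 8th, ...).
For "chmqkxqpyxaqqrm" the result is "hkpar".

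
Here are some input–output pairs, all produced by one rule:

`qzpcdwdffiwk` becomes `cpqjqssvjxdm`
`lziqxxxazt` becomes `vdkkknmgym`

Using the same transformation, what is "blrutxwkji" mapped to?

ehgkjxwvoy

Rule — move the first 2 characters to the end (rotate left by 2), then shift every letter 13 places forward in the alphabet (wrapping around) — i.e. ROT13.
"blrutxwkji" → "rutxwkjibl" → "ehgkjxwvoy".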